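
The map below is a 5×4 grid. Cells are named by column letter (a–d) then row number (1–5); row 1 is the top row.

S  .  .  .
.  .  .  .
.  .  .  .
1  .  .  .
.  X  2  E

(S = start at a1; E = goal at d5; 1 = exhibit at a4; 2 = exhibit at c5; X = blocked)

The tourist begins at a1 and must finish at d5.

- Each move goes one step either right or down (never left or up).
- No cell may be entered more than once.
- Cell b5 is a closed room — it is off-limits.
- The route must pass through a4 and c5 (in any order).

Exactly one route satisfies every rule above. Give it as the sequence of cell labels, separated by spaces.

Moves only go right or down, so the column and row indices never decrease.
Route from a1: 3× down (reaching a4), 2× right (reaching c4), down to c5, right to d5 — 7 moves in all.
Check: all required cells visited.

a1 a2 a3 a4 b4 c4 c5 d5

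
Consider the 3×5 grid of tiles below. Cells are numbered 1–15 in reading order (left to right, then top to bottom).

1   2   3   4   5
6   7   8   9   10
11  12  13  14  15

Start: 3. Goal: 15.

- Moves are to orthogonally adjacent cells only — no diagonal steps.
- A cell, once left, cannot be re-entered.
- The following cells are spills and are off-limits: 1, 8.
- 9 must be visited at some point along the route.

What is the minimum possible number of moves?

Any route passes through 9 somewhere between 3 and 15. Summing Manhattan distances along the two legs (3 → 9 → 15) gives a lower bound of 2 + 2 = 4 moves.
A route of 4 moves achieves this: 3 → 4 → 9 → 14 → 15.
Since 4 matches the lower bound, it is optimal.

4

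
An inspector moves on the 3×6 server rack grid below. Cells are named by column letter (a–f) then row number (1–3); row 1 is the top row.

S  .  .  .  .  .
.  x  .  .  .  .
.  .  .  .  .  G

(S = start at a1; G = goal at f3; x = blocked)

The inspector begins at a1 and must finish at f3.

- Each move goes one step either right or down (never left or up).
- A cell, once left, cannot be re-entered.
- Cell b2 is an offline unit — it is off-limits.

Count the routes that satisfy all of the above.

A right/down-only route from a1 to f3 makes exactly 2 down-moves and 5 right-moves in some order.
With no other constraints that would be C(7,2) = 21 routes.
Subtract routes through each blocked cell (inclusion–exclusion for overlaps): − through b2: 10 → 11.
That gives 11 routes.

11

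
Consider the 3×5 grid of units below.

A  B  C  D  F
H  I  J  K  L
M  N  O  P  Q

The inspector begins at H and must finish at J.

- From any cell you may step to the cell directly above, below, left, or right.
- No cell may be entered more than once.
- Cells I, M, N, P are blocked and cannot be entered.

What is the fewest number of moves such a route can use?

The Manhattan distance from H to J is |2−2| + |1−3| = 2, so at least 2 moves are needed.
That bound ignores the blocked cells. Measuring each leg by the fewest moves that actually steer around them (H→J: 4) raises the lower bound to 4.
A route of 4 moves exists: H → A → B → C → J.
Since 4 matches that lower bound, it is optimal.

4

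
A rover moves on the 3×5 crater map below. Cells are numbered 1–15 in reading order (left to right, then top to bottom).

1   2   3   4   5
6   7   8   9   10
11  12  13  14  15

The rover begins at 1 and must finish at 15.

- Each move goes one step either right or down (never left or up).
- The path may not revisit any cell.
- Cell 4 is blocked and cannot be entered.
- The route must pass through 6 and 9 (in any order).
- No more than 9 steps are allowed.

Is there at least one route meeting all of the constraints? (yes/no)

One route that works: 1 → 6 → 7 → 8 → 9 → 14 → 15.

yes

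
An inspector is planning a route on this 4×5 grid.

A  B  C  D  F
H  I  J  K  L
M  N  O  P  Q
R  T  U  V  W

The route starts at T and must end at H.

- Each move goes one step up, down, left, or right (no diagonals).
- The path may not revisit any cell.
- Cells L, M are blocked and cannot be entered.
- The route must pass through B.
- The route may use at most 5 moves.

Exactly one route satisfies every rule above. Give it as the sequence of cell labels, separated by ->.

T -> N -> I -> B -> A -> H

The 5-move cap with required stops at B leaves no slack for detours.
Route from T: 3× up (reaching B), left to A, down to H — 5 moves in all.
Check: all required cells visited; 5 ≤ 5 moves.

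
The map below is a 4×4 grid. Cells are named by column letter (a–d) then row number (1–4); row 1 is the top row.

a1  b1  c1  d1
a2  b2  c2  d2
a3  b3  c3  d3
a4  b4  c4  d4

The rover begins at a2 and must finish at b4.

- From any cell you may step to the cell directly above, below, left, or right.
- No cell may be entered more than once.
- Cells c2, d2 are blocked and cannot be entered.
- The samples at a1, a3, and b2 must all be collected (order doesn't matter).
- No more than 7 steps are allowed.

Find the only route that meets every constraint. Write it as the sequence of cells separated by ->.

The 7-move cap with required stops at a1, a3, b2 leaves no slack for detours.
Route from a2: up 1 to a1, right 1 to b1, down 2 to b3, left 1 to a3, down 1 to a4, right 1 to b4 — 7 moves in all.
Check: all required cells visited; 7 ≤ 7 moves.

a2 -> a1 -> b1 -> b2 -> b3 -> a3 -> a4 -> b4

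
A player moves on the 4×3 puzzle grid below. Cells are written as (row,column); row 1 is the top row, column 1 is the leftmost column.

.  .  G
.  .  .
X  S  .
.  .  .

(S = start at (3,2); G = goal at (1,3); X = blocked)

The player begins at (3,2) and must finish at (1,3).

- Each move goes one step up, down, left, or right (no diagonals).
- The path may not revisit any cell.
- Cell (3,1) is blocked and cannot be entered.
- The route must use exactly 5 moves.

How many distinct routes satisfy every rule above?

3

Need simple routes of exactly 5 moves from (3,2) to (1,3) (Manhattan distance 3, so 1 moves are spent on a detour and 1 undoing it).
Enumerating: (3,2) (2,2) (2,1) (1,1) (1,2) (1,3) | (3,2) (4,2) (4,3) (3,3) (2,3) (1,3) | (3,2) (3,3) (2,3) (2,2) (1,2) (1,3).
That gives 3 routes.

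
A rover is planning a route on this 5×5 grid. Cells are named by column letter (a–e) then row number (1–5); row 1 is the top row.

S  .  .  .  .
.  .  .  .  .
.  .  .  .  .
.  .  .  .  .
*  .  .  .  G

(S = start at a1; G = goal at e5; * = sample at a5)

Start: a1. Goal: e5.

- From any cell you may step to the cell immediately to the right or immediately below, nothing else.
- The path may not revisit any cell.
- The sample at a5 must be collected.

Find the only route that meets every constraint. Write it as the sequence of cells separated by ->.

Moves only go right or down, so the column and row indices never decrease.
Route from a1: down 4 to a5, right 4 to e5 — 8 moves in all.
Check: all required cells visited.

a1 -> a2 -> a3 -> a4 -> a5 -> b5 -> c5 -> d5 -> e5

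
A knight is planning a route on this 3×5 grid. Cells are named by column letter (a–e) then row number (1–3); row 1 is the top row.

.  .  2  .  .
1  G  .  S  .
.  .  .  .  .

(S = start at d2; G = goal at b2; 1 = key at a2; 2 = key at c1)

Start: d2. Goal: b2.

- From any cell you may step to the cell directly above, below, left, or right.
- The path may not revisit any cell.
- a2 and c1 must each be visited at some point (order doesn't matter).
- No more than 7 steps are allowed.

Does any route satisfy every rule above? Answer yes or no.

yes

One route that works: d2 → d1 → c1 → b1 → a1 → a2 → b2.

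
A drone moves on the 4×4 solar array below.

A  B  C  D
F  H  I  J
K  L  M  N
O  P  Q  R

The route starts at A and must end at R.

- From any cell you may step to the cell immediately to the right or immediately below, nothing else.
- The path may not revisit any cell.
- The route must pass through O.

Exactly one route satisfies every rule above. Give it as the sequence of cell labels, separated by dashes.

A - F - K - O - P - Q - R

Moves only go right or down, so the column and row indices never decrease.
Route from A: down 3 to O, right 3 to R — 6 moves in all.
Check: all required cells visited.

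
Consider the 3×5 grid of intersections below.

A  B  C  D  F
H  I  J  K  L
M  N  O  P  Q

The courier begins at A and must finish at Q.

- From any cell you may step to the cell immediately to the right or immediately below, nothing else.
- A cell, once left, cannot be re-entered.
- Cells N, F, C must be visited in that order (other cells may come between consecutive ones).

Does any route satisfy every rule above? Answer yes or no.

no

F lies above N, so going from N to F would need an upward move — but moves only go right/down, so N cannot be visited before F.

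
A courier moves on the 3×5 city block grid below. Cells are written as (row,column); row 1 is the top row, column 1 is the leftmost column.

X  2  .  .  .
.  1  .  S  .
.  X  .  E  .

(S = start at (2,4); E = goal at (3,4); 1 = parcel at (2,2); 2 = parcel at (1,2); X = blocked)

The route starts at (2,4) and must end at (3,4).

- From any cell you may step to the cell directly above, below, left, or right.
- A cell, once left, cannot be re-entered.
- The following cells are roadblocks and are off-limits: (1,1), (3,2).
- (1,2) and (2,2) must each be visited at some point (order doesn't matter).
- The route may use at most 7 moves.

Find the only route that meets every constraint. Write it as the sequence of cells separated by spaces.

Any route must reach (1,2) and (2,2) and still end at (3,4) within 7 moves, so the order of the required stops is forced.
Route from (2,4): up to (1,4), 2× left (reaching (1,2)), down to (2,2), right to (2,3), down to (3,3), right to (3,4) — 7 moves in all.
Check: all required cells visited; 7 ≤ 7 moves.

(2,4) (1,4) (1,3) (1,2) (2,2) (2,3) (3,3) (3,4)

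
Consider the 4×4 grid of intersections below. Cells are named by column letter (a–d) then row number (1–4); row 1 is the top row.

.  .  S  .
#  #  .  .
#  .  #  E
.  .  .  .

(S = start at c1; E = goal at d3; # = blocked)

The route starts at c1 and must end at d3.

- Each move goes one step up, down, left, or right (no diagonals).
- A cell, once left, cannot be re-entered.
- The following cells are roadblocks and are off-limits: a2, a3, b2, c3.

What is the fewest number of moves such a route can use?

3

The Manhattan distance from c1 to d3 is |1−3| + |3−4| = 3, so at least 3 moves are needed.
A route of 3 moves achieves this: c1 → c2 → d2 → d3.
Since 3 matches the lower bound, it is optimal.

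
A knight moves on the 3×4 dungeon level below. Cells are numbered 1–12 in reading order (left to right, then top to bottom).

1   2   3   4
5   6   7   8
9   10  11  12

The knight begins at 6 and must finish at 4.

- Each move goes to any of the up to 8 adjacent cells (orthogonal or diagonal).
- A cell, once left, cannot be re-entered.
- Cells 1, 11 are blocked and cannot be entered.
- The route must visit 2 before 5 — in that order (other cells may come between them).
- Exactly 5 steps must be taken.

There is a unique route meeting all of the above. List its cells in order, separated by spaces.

The waypoints must appear in the order 2, 5, with no cell reused.
Route from 6: up 1 to 2, down-left 1 to 5, down-right 1 to 10, up-right 2 to 4 — 5 moves in all.
Check: order respected (2 at step 1, 5 at step 2); 5 moves as required.

6 2 5 10 7 4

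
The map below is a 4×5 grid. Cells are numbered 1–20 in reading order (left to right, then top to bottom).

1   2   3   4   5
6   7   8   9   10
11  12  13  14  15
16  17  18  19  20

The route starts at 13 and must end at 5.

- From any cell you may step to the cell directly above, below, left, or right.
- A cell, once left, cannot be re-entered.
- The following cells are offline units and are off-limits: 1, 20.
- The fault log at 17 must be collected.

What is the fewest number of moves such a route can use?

8

Any route passes through 17 somewhere between 13 and 5. Summing Manhattan distances along the two legs (13 → 17 → 5) gives a lower bound of 2 + 6 = 8 moves.
A route of 8 moves achieves this: 13 → 18 → 17 → 12 → 7 → 2 → 3 → 4 → 5.
Since 8 matches the lower bound, it is optimal.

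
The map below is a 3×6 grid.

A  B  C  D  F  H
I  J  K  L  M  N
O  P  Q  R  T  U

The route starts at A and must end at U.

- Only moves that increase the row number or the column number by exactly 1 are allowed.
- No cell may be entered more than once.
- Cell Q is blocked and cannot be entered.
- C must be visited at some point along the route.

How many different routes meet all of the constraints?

9

A right/down-only route from A to U makes exactly 2 down-moves and 5 right-moves in some order.
With no other constraints that would be C(7,2) = 21 routes.
Split at C and multiply the segment counts (each segment already excludes blocked cells): A→C: 1; C→U: 9; product = 9.
That gives 9 routes.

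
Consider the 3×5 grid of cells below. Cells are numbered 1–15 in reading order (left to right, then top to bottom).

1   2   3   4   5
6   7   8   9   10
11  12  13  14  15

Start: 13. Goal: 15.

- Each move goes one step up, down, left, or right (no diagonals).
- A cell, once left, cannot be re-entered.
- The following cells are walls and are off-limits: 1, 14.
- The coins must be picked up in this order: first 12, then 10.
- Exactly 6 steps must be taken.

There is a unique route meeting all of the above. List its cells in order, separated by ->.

The waypoints must appear in the order 12, 10, with no cell reused.
Route from 13: left to 12, up to 7, 3× right (reaching 10), down to 15 — 6 moves in all.
Check: order respected (12 at step 1, 10 at step 5); 6 moves as required.

13 -> 12 -> 7 -> 8 -> 9 -> 10 -> 15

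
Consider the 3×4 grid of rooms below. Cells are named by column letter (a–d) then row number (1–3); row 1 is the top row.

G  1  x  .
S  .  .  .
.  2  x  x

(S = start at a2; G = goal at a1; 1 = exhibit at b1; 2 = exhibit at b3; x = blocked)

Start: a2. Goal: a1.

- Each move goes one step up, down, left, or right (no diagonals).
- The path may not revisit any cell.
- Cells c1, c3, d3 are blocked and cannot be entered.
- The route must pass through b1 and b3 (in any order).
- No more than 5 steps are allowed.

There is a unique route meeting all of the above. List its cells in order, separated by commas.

The 5-move cap with required stops at b1, b3 leaves no slack for detours.
Route from a2: down 1 to a3, right 1 to b3, up 2 to b1, left 1 to a1 — 5 moves in all.
Check: all required cells visited; 5 ≤ 5 moves.

a2, a3, b3, b2, b1, a1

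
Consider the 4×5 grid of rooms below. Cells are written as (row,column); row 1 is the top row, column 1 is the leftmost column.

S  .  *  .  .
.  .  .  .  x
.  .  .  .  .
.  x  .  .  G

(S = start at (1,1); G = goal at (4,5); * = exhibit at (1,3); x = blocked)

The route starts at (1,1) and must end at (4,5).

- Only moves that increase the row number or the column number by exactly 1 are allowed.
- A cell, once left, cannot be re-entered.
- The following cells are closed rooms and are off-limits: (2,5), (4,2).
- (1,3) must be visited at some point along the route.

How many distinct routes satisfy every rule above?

A right/down-only route from (1,1) to (4,5) makes exactly 3 down-moves and 4 right-moves in some order.
With no other constraints that would be C(7,3) = 35 routes.
Split at (1,3) and multiply the segment counts (each segment already excludes blocked cells): (1,1)→(1,3): 1; (1,3)→(4,5): 7; product = 7.
That gives 7 routes.

7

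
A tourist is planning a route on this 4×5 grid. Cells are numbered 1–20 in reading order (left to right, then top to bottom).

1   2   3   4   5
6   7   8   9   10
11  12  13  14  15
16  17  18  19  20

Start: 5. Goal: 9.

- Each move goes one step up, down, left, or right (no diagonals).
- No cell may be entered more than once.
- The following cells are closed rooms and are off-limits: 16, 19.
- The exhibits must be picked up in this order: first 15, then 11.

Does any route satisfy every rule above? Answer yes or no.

One route that works: 5 → 10 → 15 → 14 → 13 → 12 → 11 → 6 → 7 → 8 → 9.

yes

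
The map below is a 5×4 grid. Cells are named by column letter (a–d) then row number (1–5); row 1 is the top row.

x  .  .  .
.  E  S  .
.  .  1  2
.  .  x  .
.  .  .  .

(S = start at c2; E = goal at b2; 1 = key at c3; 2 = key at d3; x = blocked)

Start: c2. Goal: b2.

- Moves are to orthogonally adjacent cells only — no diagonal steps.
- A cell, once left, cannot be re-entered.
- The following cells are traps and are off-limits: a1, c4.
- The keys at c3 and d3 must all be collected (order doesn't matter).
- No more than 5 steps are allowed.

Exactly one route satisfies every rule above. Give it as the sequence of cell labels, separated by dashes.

Any route must reach c3 and d3 and still end at b2 within 5 moves, so the order of the required stops is forced.
Route from c2: right to d2, down to d3, 2× left (reaching b3), up to b2 — 5 moves in all.
Check: all required cells visited; 5 ≤ 5 moves.

c2 - d2 - d3 - c3 - b3 - b2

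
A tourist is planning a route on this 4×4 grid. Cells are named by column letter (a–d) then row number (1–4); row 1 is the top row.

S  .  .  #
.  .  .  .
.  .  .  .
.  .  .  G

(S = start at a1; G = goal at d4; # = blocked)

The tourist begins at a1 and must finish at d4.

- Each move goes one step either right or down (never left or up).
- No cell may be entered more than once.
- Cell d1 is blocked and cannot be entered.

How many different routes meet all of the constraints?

A right/down-only route from a1 to d4 makes exactly 3 down-moves and 3 right-moves in some order.
With no other constraints that would be C(6,3) = 20 routes.
Subtract routes through each blocked cell (inclusion–exclusion for overlaps): − through d1: 1 → 19.
That gives 19 routes.

19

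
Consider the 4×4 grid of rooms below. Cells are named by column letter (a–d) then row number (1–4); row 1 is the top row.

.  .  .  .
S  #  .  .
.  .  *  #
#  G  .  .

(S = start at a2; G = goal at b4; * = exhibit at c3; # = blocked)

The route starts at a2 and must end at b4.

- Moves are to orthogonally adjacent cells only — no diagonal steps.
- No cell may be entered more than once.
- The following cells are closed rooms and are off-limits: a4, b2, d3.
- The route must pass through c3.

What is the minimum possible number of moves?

Any route passes through c3 somewhere between a2 and b4. Summing Manhattan distances along the two legs (a2 → c3 → b4) gives a lower bound of 3 + 2 = 5 moves.
A route of 5 moves achieves this: a2 → a3 → b3 → c3 → c4 → b4.
Since 5 matches the lower bound, it is optimal.

5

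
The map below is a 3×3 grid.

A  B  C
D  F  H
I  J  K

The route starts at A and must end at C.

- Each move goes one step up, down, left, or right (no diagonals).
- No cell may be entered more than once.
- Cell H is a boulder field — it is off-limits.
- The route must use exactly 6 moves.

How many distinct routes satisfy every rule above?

1

Need simple routes of exactly 6 moves from A to C (Manhattan distance 2, so 2 moves are spent on a detour and 2 undoing it).
Enumerating: A D I J F B C.
That gives 1 route.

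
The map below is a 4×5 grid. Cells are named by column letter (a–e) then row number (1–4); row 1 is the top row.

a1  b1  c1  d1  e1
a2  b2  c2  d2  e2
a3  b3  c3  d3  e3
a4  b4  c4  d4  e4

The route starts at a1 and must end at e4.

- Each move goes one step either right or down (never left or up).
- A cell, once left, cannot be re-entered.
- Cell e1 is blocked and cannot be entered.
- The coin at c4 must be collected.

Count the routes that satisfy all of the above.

A right/down-only route from a1 to e4 makes exactly 3 down-moves and 4 right-moves in some order.
With no other constraints that would be C(7,3) = 35 routes.
Split at c4 and multiply the segment counts (each segment already excludes blocked cells): a1→c4: 10; c4→e4: 1; product = 10.
That gives 10 routes.

10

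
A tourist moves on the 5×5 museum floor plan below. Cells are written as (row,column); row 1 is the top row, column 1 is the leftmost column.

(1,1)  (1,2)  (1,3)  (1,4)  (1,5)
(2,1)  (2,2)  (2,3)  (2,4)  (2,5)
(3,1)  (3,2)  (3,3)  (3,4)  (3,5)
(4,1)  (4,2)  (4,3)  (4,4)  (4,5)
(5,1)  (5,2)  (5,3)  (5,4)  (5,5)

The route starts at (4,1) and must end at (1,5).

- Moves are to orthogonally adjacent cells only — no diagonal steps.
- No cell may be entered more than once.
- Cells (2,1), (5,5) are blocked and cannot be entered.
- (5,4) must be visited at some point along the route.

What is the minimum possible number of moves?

9

Any route passes through (5,4) somewhere between (4,1) and (1,5). Summing Manhattan distances along the two legs ((4,1) → (5,4) → (1,5)) gives a lower bound of 4 + 5 = 9 moves.
A route of 9 moves achieves this: (4,1) → (5,1) → (5,2) → (5,3) → (5,4) → (4,4) → (3,4) → (2,4) → (1,4) → (1,5).
Since 9 matches the lower bound, it is optimal.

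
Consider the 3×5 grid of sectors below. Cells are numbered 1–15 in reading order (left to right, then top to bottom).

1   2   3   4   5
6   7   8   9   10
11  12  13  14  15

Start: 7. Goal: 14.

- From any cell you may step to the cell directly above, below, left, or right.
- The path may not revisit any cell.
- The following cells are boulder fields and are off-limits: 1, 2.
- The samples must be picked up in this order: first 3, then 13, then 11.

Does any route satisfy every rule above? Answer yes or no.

no

Ignoring the required order, 4 revisit-free routes from 7 to 14 pass through all of 3, 13, and 11; the waypoint orders that occur are 11 → 13 → 3 (4) — never 3 → 13 → 11.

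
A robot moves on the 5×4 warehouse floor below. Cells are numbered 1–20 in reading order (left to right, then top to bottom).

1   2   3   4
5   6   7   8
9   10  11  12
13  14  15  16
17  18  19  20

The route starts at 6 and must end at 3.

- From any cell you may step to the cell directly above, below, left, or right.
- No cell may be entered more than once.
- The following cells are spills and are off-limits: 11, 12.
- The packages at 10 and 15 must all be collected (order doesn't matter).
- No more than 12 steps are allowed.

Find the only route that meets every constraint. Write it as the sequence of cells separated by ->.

6 -> 10 -> 14 -> 15 -> 19 -> 18 -> 17 -> 13 -> 9 -> 5 -> 1 -> 2 -> 3

Any route must reach 10 and 15 and still end at 3 within 12 moves, so the order of the required stops is forced.
Route from 6: down 2 to 14, right 1 to 15, down 1 to 19, left 2 to 17, up 4 to 1, right 2 to 3 — 12 moves in all.
Check: all required cells visited; 12 ≤ 12 moves.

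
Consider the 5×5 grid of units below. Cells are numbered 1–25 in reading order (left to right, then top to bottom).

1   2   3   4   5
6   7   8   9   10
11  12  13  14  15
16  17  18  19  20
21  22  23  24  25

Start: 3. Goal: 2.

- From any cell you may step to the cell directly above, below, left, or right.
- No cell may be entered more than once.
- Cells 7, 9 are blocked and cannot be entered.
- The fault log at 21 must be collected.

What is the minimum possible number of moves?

11

Any route passes through 21 somewhere between 3 and 2. Summing Manhattan distances along the two legs (3 → 21 → 2) gives a lower bound of 6 + 5 = 11 moves.
A route of 11 moves achieves this: 3 → 8 → 13 → 18 → 23 → 22 → 21 → 16 → 11 → 6 → 1 → 2.
Since 11 matches the lower bound, it is optimal.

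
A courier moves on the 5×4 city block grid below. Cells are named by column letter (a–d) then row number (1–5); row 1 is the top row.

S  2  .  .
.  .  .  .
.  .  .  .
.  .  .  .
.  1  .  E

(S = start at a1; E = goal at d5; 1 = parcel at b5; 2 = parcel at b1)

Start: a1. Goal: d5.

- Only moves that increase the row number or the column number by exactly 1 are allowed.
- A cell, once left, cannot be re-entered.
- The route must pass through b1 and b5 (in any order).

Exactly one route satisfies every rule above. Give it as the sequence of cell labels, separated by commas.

a1, b1, b2, b3, b4, b5, c5, d5

Moves only go right or down, so the column and row indices never decrease.
Route from a1: right to b1, 4× down (reaching b5), 2× right (reaching d5) — 7 moves in all.
Check: all required cells visited.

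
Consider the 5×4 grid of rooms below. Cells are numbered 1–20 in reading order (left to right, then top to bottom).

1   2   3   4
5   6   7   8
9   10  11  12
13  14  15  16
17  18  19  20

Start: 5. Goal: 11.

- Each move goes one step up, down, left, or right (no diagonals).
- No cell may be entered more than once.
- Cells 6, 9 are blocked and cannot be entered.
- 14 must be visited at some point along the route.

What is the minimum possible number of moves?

Any route passes through 14 somewhere between 5 and 11. Summing Manhattan distances along the two legs (5 → 14 → 11) gives a lower bound of 3 + 2 = 5 moves.
That bound ignores the blocked cells. Measuring each leg by the fewest moves that actually steer around them (5→14: 7; 14→11: 2) raises the lower bound to 9.
The shortest route satisfying every rule uses 11 moves: 5 → 1 → 2 → 3 → 7 → 8 → 12 → 16 → 15 → 14 → 10 → 11.
The bound of 9 isn't tight here; checking systematically, no route of length 9 through 10 satisfies every constraint, so 11 is the minimum.

11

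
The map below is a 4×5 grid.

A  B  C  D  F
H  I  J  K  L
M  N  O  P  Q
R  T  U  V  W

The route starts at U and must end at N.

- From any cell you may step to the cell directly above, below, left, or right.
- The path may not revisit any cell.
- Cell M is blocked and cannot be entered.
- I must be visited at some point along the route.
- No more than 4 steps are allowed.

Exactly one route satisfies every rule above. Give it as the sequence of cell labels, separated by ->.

The budget equals the shortest possible length, so every move has to be on a shortest route through the required cells.
Route from U: 2× up (reaching J), left to I, down to N — 4 moves in all.
Check: all required cells visited; 4 ≤ 4 moves.

U -> O -> J -> I -> N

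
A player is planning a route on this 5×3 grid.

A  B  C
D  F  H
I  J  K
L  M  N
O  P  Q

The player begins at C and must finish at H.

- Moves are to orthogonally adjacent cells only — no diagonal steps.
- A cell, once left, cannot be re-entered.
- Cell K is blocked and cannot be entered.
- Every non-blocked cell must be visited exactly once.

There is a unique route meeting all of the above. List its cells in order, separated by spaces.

C B A D I L O P Q N M J F H

Need to visit all 14 open cells exactly once, starting at C and ending at H.
Cell O has only two open neighbours (L and P), so the path must pass straight through it: one of those is the cell it's entered from and the other is where it exits.
Route from C: left 2 to A, down 4 to O, right 2 to Q, up 1 to N, left 1 to M, up 2 to F, right 1 to H — 13 moves in all.
Check: all 14 open cells covered.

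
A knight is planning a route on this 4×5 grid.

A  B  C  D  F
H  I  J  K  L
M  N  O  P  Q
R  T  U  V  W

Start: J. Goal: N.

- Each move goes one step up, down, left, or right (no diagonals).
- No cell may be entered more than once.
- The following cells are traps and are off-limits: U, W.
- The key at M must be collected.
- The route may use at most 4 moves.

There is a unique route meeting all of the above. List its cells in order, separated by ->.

J -> I -> H -> M -> N

Any route must reach M and still end at N within 4 moves, so the order of the required stops is forced.
Route from J: 2× left (reaching H), down to M, right to N — 4 moves in all.
Check: all required cells visited; 4 ≤ 4 moves.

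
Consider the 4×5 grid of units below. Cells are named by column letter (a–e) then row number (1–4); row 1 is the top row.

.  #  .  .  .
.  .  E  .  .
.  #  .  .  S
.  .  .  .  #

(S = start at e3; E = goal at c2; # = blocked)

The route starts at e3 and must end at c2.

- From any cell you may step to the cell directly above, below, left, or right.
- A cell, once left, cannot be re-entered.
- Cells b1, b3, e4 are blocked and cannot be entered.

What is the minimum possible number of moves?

3

The Manhattan distance from e3 to c2 is |3−2| + |5−3| = 3, so at least 3 moves are needed.
A route of 3 moves achieves this: e3 → e2 → d2 → c2.
Since 3 matches the lower bound, it is optimal.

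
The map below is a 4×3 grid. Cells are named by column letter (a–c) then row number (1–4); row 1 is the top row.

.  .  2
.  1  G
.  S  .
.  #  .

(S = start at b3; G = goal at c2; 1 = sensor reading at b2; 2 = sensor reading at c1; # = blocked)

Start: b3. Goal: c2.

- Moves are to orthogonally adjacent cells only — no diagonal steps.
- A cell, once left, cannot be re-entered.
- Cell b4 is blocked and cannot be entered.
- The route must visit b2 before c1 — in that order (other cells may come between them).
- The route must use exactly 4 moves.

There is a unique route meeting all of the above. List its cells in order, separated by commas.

b3, b2, b1, c1, c2

The waypoints must appear in the order b2, c1, with no cell reused.
Route from b3: up 2 to b1, right 1 to c1, down 1 to c2 — 4 moves in all.
Check: order respected (1 at step 1, 2 at step 3); 4 moves as required.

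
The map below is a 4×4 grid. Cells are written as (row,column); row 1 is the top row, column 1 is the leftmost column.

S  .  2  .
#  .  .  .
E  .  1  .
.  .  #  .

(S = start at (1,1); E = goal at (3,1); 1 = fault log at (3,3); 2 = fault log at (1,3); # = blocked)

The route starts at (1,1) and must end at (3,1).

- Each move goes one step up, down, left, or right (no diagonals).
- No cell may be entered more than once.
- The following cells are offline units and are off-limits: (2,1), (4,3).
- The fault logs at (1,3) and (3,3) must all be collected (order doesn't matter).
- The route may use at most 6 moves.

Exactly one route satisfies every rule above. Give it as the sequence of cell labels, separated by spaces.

(1,1) (1,2) (1,3) (2,3) (3,3) (3,2) (3,1)

Any route must reach (1,3) and (3,3) and still end at (3,1) within 6 moves, so the order of the required stops is forced.
Route from (1,1): right 2 to (1,3), down 2 to (3,3), left 2 to (3,1) — 6 moves in all.
Check: all required cells visited; 6 ≤ 6 moves.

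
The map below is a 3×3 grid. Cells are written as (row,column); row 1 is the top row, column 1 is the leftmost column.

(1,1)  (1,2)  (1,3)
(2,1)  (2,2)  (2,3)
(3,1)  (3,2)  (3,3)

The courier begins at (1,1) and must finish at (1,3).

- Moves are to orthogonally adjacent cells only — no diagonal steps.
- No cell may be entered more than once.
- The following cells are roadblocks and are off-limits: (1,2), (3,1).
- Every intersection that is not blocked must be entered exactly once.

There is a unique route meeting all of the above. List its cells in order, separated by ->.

Need to visit all 7 open cells exactly once, starting at (1,1) and ending at (1,3).
Cell (3,2) has only two open neighbours ((2,2) and (3,3)), so the path must pass straight through it: one of those is the cell it's entered from and the other is where it exits.
Route from (1,1): down 1 to (2,1), right 1 to (2,2), down 1 to (3,2), right 1 to (3,3), up 2 to (1,3) — 6 moves in all.
Check: all 7 open cells covered.

(1,1) -> (2,1) -> (2,2) -> (3,2) -> (3,3) -> (2,3) -> (1,3)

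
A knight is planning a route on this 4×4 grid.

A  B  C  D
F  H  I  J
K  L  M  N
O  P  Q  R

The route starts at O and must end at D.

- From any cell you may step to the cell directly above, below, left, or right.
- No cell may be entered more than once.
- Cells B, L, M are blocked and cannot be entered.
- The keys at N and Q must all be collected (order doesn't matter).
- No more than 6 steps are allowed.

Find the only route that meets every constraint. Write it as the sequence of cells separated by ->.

O -> P -> Q -> R -> N -> J -> D

Any route must reach N and Q and still end at D within 6 moves, so the order of the required stops is forced.
Route from O: right 3 to R, up 3 to D — 6 moves in all.
Check: all required cells visited; 6 ≤ 6 moves.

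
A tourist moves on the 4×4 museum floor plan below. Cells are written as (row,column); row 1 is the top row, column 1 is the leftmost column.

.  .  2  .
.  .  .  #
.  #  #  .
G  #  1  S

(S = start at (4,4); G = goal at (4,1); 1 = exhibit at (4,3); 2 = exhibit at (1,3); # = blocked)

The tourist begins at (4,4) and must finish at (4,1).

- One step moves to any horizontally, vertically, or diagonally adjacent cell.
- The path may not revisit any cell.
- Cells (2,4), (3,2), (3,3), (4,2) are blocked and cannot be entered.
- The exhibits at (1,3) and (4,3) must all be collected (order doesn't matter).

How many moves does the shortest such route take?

7

Any route passes through (1,3) and (4,3) in some order between (4,4) and (4,1). Summing Chebyshev distances along each leg and taking the cheapest ordering ((4,4) → (4,3) → (1,3) → (4,1)) gives a lower bound of 1 + 3 + 3 = 7 moves.
A route of 7 moves achieves this: (4,4) → (4,3) → (3,4) → (2,3) → (1,3) → (2,2) → (3,1) → (4,1).
Since 7 matches the lower bound, it is optimal.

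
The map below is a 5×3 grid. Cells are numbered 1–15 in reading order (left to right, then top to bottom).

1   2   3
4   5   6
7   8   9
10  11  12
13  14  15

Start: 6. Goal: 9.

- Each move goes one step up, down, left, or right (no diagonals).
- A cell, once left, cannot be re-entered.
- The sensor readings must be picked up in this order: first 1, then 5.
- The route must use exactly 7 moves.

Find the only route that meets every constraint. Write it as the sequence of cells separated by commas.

6, 3, 2, 1, 4, 5, 8, 9

The waypoints must appear in the order 1, 5, with no cell reused.
Route from 6: up 1 to 3, left 2 to 1, down 1 to 4, right 1 to 5, down 1 to 8, right 1 to 9 — 7 moves in all.
Check: order respected (1 at step 3, 5 at step 5); 7 moves as required.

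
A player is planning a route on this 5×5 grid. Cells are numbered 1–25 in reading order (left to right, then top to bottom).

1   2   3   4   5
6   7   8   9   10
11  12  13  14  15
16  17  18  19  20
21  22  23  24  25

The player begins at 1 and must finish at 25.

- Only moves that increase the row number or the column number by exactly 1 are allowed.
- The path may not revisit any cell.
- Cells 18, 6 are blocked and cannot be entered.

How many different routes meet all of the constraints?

A right/down-only route from 1 to 25 makes exactly 4 down-moves and 4 right-moves in some order.
With no other constraints that would be C(8,4) = 70 routes.
Subtract routes through each blocked cell (inclusion–exclusion for overlaps): − through 6: 35 − through 18: 30 + through 6&18: 18 → 23.
That gives 23 routes.

23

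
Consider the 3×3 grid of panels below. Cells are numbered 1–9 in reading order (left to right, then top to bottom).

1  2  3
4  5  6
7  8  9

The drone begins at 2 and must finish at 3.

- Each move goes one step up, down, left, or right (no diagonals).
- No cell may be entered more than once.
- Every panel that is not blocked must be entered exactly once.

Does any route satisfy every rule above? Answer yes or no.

no

Colour the cells like a checkerboard: each orthogonal step flips colour, so a Hamiltonian route alternates colours. Here there are 5 cells of one colour and 4 of the other, with start on the opposite colour to the goal — the counts and endpoints can't be arranged into an alternating sequence of length 9, so no Hamiltonian route exists.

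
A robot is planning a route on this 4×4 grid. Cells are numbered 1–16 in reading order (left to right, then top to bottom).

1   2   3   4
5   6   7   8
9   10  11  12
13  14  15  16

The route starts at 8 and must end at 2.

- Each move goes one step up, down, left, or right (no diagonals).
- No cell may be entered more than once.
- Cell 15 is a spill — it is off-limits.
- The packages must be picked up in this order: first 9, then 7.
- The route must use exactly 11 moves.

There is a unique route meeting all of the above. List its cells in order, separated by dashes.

8 - 12 - 11 - 10 - 14 - 13 - 9 - 5 - 6 - 7 - 3 - 2

The waypoints must appear in the order 9, 7, with no cell reused.
Route from 8: down to 12, 2× left (reaching 10), down to 14, left to 13, 2× up (reaching 5), 2× right (reaching 7), up to 3, left to 2 — 11 moves in all.
Check: order respected (9 at step 6, 7 at step 9); 11 moves as required.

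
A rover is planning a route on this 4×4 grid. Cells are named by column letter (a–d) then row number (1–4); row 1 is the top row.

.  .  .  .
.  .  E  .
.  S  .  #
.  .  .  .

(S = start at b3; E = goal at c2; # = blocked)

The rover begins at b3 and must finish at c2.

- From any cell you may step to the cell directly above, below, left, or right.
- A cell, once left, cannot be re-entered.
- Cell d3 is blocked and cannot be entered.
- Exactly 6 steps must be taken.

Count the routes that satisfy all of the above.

7

Need simple routes of exactly 6 moves from b3 to c2 (Manhattan distance 2, so 2 moves are spent on a detour and 2 undoing it).
Enumerating: b3 b2 b1 c1 d1 d2 c2 | b3 b2 a2 a1 b1 c1 c2 | b3 b4 a4 a3 a2 b2 c2 | b3 a3 a2 a1 b1 b2 c2 | b3 a3 a2 a1 b1 c1 c2 | b3 a3 a2 b2 b1 c1 c2 | b3 a3 a4 b4 c4 c3 c2.
That gives 7 routes.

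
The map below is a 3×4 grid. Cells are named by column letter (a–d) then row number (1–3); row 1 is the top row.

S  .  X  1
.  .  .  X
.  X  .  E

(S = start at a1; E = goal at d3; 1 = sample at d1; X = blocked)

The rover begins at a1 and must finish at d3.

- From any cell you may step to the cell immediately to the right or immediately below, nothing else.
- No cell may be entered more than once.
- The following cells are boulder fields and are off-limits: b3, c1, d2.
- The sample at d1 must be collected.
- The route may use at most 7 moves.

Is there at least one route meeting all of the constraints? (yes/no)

no

Every right/down route from a1 to d1 runs into a blocked cell, so that leg cannot be completed.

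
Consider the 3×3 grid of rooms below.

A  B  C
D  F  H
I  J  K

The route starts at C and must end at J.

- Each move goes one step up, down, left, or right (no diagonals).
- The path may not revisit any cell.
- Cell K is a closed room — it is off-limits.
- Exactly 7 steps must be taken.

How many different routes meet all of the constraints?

1

Need simple routes of exactly 7 moves from C to J (Manhattan distance 3, so 2 moves are spent on a detour and 2 undoing it).
Enumerating: C H F B A D I J.
That gives 1 route.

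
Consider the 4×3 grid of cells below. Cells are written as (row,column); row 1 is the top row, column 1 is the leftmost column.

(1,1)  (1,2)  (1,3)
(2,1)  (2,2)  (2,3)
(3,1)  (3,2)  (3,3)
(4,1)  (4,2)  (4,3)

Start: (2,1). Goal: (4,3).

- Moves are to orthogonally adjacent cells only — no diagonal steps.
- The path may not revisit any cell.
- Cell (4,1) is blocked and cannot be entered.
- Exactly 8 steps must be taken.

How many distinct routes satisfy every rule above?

Need simple routes of exactly 8 moves from (2,1) to (4,3) (Manhattan distance 4, so 2 moves are spent on a detour and 2 undoing it).
Enumerating: (2,1) (1,1) (1,2) (2,2) (2,3) (3,3) (3,2) (4,2) (4,3) | (2,1) (1,1) (1,2) (1,3) (2,3) (3,3) (3,2) (4,2) (4,3) | (2,1) (1,1) (1,2) (1,3) (2,3) (2,2) (3,2) (4,2) (4,3) | (2,1) (1,1) (1,2) (1,3) (2,3) (2,2) (3,2) (3,3) (4,3) | (2,1) (3,1) (3,2) (2,2) (1,2) (1,3) (2,3) (3,3) (4,3) | (2,1) (2,2) (1,2) (1,3) (2,3) (3,3) (3,2) (4,2) (4,3).
That gives 6 routes.

6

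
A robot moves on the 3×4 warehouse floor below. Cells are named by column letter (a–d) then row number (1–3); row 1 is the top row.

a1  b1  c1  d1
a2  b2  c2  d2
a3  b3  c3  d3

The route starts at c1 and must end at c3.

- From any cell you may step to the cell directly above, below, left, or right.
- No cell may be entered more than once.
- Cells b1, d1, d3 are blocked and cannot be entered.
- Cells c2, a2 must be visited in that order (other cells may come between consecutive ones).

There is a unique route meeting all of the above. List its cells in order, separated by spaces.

The waypoints must appear in the order c2, a2, with no cell reused.
Route from c1: down to c2, 2× left (reaching a2), down to a3, 2× right (reaching c3) — 6 moves in all.
Check: order respected (c2 at step 1, a2 at step 3).

c1 c2 b2 a2 a3 b3 c3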